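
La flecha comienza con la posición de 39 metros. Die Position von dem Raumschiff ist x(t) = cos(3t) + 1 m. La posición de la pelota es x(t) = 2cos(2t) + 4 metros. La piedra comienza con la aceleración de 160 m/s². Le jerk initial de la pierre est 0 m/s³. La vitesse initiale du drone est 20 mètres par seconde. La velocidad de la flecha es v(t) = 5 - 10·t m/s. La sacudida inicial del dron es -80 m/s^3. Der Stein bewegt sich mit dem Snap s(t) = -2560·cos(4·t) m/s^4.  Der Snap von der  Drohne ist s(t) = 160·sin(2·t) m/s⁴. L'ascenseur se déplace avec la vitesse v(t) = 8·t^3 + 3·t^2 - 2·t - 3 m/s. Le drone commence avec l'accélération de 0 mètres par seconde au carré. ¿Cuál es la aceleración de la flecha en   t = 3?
Partiendo de la velocidad v(t) = 5 - 10·t, tomamos 1 derivada. Tomando d/dt de v(t), encontramos a(t) = -10. De la ecuación de la aceleración a(t) = -10, sustituimos t = 3 para obtener a = -10.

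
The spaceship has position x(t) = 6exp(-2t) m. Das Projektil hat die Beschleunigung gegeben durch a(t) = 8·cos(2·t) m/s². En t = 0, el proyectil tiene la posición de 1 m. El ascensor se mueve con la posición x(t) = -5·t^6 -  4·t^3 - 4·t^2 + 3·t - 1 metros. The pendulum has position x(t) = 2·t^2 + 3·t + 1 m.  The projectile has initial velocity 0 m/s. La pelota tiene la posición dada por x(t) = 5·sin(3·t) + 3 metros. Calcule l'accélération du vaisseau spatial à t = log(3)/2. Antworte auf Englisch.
We must differentiate our position equation x(t) = 6·exp(-2·t) 2 times. Taking d/dt of x(t), we find v(t) = -12·exp(-2·t). Taking d/dt of v(t), we find a(t) = 24·exp(-2·t). From the given acceleration equation a(t) = 24·exp(-2·t), we substitute t = log(3)/2 to get a = 8.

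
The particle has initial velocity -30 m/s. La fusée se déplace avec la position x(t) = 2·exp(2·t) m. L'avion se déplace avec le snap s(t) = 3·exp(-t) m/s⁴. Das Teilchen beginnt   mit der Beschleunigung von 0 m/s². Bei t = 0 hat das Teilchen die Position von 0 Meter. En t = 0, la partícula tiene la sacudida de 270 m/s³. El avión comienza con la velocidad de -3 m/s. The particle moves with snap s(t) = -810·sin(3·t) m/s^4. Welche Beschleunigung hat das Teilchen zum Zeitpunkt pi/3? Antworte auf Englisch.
To solve this, we need to take 2 antiderivatives of our snap equation s(t) = -810·sin(3·t). Integrating snap and using the initial condition j(0) = 270, we get j(t) = 270·cos(3·t). The integral of jerk is acceleration. Using a(0) = 0, we get a(t) = 90·sin(3·t). Using a(t) = 90·sin(3·t) and substituting t = pi/3, we find a = 0.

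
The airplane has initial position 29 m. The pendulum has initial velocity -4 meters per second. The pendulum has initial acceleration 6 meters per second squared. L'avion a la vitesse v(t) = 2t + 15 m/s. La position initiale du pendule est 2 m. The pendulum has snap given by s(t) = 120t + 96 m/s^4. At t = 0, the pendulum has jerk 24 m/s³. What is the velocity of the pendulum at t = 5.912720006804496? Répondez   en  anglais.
To solve this, we need to take 3 integrals of our snap equation s(t) = 120·t + 96. Taking ∫s(t)dt and applying j(0) = 24, we find j(t) = 60·t^2 + 96·t + 24. Finding the integral of j(t) and using a(0) = 6: a(t) = 20·t^3 + 48·t^2 + 24·t + 6. The antiderivative of acceleration, with v(0) = -4, gives velocity: v(t) = 5·t^4 + 16·t^3 + 12·t^2 + 6·t - 4. Using v(t) = 5·t^4 + 16·t^3 + 12·t^2 + 6·t - 4 and substituting t = 5.912720006804496, we find v = 9869.46102862600.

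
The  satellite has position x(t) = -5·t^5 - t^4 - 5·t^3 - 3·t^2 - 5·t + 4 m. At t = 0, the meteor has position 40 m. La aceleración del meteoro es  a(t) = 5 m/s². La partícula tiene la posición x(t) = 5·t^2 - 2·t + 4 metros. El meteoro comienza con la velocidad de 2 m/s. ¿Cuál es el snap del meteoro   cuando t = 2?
Partiendo de la aceleración a(t) = 5, tomamos 2 derivadas. Derivando la aceleración, obtenemos la sacudida: j(t) = 0. Derivando la sacudida, obtenemos el snap: s(t) = 0. Usando s(t) = 0 y sustituyendo t = 2, encontramos s = 0.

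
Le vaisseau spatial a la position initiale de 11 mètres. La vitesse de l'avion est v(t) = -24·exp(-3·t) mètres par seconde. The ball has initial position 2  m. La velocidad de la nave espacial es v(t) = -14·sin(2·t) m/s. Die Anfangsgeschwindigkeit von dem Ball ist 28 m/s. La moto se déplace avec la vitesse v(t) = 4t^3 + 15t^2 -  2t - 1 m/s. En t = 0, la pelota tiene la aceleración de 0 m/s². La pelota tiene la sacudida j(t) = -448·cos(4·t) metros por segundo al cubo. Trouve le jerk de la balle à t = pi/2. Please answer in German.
Wir haben den Ruck j(t) = -448·cos(4·t). Durch Einsetzen von t = pi/2: j(pi/2) = -448.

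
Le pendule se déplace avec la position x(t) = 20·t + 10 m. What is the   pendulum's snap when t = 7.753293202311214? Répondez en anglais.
Starting from position x(t) = 20·t + 10, we take 4 derivatives. Taking d/dt of x(t), we find v(t) = 20. The derivative of velocity gives acceleration: a(t) = 0. Taking d/dt of a(t), we find j(t) = 0. Taking d/dt of j(t), we find s(t) = 0. From the given snap equation s(t) = 0, we substitute t = 7.753293202311214 to get s = 0.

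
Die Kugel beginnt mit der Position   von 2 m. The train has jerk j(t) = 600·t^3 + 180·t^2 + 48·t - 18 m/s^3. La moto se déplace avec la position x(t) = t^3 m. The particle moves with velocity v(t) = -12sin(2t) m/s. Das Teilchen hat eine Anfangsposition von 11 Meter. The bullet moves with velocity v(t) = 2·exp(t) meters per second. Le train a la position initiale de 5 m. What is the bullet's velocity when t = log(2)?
From the given velocity equation v(t) = 2·exp(t), we substitute t = log(2) to get v = 4.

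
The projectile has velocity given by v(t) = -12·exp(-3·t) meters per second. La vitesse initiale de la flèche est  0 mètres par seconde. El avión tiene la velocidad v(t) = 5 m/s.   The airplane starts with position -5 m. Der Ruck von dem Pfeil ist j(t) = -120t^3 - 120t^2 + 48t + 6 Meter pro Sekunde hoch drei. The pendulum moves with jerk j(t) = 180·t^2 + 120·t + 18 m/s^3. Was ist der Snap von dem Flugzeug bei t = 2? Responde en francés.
En partant de la vitesse v(t) = 5, nous prenons 3 dérivées. La dérivée de la vitesse donne l'accélération: a(t) = 0. La dérivée de l'accélération donne le jerk: j(t) = 0. En prenant d/dt de j(t), nous trouvons s(t) = 0. En utilisant s(t) = 0 et en substituant t = 2, nous trouvons s = 0.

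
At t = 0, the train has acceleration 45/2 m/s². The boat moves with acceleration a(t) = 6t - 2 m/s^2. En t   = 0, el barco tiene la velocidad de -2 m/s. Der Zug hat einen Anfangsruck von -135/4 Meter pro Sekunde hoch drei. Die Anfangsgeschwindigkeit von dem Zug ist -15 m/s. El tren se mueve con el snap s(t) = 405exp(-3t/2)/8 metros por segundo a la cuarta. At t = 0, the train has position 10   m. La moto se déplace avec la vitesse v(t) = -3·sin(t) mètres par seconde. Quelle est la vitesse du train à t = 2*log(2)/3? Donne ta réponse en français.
Nous devons intégrer notre équation du snap s(t) = 405·exp(-3·t/2)/8 3 fois. En prenant ∫s(t)dt et en appliquant j(0) = -135/4, nous trouvons j(t) = -135·exp(-3·t/2)/4. En prenant ∫j(t)dt et en appliquant a(0) = 45/2, nous trouvons a(t) = 45·exp(-3·t/2)/2. En prenant ∫a(t)dt et en appliquant v(0) = -15, nous trouvons v(t) = -15·exp(-3·t/2). Nous avons la vitesse v(t) = -15·exp(-3·t/2). En substituant t = 2*log(2)/3: v(2*log(2)/3) = -15/2.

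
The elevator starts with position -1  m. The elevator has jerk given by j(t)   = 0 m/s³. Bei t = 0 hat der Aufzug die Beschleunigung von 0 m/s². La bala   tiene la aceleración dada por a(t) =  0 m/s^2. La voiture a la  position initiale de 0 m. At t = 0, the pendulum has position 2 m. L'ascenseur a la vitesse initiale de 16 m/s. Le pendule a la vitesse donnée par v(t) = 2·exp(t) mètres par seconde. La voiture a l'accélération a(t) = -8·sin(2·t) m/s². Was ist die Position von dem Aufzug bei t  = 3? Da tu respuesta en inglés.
To find the answer, we compute 3 antiderivatives of j(t) = 0. Integrating jerk and using the initial condition a(0) = 0, we get a(t) = 0. Finding the antiderivative of a(t) and using v(0) = 16: v(t) = 16. Taking ∫v(t)dt and applying x(0) = -1, we find x(t) = 16·t - 1. Using x(t) = 16·t - 1 and substituting t = 3, we find x = 47.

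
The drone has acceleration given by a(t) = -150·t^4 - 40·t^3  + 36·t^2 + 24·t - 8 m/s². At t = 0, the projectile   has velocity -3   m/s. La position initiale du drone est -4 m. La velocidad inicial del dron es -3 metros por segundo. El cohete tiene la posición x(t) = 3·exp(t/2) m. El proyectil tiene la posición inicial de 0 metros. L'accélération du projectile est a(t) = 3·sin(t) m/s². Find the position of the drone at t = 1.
We must find the integral of our acceleration equation a(t) = -150·t^4 - 40·t^3 + 36·t^2 + 24·t - 8 2 times. Finding the integral of a(t) and using v(0) = -3: v(t) = -30·t^5 - 10·t^4 + 12·t^3 + 12·t^2 - 8·t - 3. Integrating velocity and using the initial condition x(0) = -4, we get x(t) = -5·t^6 - 2·t^5 + 3·t^4 + 4·t^3 - 4·t^2 - 3·t - 4. From the given position equation x(t) = -5·t^6 - 2·t^5 + 3·t^4 + 4·t^3 - 4·t^2 - 3·t - 4, we substitute t = 1 to get x = -11.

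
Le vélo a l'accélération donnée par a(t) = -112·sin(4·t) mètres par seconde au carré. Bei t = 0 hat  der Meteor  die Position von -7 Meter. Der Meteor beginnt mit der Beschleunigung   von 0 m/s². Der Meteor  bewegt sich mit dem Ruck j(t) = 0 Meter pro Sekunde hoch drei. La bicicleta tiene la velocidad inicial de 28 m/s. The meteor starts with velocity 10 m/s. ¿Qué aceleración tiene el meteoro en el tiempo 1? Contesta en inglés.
To find the answer, we compute 1 integral of j(t) = 0. Integrating jerk and using the initial condition a(0) = 0, we get a(t) = 0. We have acceleration a(t) = 0. Substituting t = 1: a(1) = 0.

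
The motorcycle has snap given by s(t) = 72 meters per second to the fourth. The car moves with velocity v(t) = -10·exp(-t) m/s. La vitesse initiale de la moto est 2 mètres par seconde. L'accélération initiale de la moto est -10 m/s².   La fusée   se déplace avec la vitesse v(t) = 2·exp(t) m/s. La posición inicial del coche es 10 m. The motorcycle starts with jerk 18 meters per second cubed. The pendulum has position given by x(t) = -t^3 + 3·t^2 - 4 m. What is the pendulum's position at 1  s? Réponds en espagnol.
Usando x(t) = -t^3 + 3·t^2 - 4 y sustituyendo t = 1, encontramos x = -2.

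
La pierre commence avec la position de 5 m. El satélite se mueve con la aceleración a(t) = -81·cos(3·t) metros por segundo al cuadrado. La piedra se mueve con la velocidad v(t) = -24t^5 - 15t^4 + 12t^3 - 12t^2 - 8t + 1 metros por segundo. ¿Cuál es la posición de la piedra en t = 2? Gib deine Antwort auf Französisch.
Pour résoudre ceci, nous devons prendre 1 intégrale de notre équation de la vitesse v(t) = -24·t^5 - 15·t^4 + 12·t^3 - 12·t^2 - 8·t + 1. La primitive de la vitesse, avec x(0) = 5, donne la position: x(t) = -4·t^6 - 3·t^5 + 3·t^4 - 4·t^3 - 4·t^2 + t + 5. De l'équation de la position x(t) = -4·t^6 - 3·t^5 + 3·t^4 - 4·t^3 - 4·t^2 + t + 5, nous substituons t = 2 pour obtenir x = -345.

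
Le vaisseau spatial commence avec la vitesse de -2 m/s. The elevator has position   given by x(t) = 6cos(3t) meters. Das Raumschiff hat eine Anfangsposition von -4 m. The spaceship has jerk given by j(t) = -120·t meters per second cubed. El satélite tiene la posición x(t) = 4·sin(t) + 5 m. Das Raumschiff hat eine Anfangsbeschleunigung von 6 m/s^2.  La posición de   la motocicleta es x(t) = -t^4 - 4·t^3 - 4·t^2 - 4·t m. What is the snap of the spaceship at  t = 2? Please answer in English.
Starting from jerk j(t) = -120·t, we take 1 derivative. Taking d/dt of j(t), we find s(t) = -120. Using s(t) = -120 and substituting t = 2, we find s = -120.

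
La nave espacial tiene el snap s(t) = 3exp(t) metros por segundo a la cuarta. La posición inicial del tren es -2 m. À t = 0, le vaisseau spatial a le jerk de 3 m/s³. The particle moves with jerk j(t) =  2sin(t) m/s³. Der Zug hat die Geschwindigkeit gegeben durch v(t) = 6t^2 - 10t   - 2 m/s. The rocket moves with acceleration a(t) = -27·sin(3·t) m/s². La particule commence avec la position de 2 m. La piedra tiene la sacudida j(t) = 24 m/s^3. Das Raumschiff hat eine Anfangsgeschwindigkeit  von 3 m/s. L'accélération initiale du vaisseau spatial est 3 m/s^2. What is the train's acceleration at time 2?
To solve this, we need to take 1 derivative of our velocity equation v(t) = 6·t^2 - 10·t - 2. Taking d/dt of v(t), we find a(t) = 12·t - 10. From the given acceleration equation a(t) = 12·t - 10, we substitute t = 2 to get a = 14.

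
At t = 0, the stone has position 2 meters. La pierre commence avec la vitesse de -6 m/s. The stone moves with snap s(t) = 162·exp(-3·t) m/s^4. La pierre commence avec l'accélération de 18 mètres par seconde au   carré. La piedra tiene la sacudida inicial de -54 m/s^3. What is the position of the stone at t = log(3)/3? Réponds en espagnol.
Debemos encontrar la antiderivada de nuestra ecuación del snap s(t) = 162·exp(-3·t) 4 veces. La integral del snap, con j(0) = -54, da la sacudida: j(t) = -54·exp(-3·t). La integral de la sacudida, con a(0) = 18, da la aceleración: a(t) = 18·exp(-3·t). La integral de la aceleración, con v(0) = -6, da la velocidad: v(t) = -6·exp(-3·t). La antiderivada de la velocidad, con x(0) = 2, da la posición: x(t) = 2·exp(-3·t). Usando x(t) = 2·exp(-3·t) y sustituyendo t = log(3)/3, encontramos x = 2/3.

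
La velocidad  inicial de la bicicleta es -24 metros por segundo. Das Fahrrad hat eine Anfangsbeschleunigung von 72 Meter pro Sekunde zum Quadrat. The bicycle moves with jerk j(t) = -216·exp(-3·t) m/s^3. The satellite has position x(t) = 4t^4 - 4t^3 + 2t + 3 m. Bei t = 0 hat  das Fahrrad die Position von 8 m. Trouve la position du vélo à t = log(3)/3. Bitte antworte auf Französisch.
Nous devons trouver l'intégrale de notre équation du jerk j(t) = -216·exp(-3·t) 3 fois. En intégrant le jerk et en utilisant la condition initiale a(0) = 72, nous obtenons a(t) = 72·exp(-3·t). En intégrant l'accélération et en utilisant la condition initiale v(0) = -24, nous obtenons v(t) = -24·exp(-3·t). En intégrant la vitesse et en utilisant la condition initiale x(0) = 8, nous obtenons x(t) = 8·exp(-3·t). De l'équation de la position x(t) = 8·exp(-3·t), nous substituons t = log(3)/3 pour obtenir x = 8/3.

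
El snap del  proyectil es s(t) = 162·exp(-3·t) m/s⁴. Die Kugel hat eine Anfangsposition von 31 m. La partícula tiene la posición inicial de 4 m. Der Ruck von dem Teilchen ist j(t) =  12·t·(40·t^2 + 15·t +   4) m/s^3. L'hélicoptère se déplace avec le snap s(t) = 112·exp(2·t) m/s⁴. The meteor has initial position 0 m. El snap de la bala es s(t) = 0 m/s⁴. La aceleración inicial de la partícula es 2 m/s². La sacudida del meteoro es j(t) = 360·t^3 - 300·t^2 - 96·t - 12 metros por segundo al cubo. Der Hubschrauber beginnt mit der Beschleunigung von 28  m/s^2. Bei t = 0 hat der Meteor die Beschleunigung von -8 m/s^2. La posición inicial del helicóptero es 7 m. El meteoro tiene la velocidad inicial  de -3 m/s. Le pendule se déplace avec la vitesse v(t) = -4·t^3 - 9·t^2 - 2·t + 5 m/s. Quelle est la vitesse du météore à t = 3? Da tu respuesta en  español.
Partiendo de la sacudida j(t) = 360·t^3 - 300·t^2 - 96·t - 12, tomamos 2 integrales. La integral de la sacudida, con a(0) = -8, da la aceleración: a(t) = 90·t^4 - 100·t^3 - 48·t^2 - 12·t - 8. Tomando ∫a(t)dt y aplicando v(0) = -3, encontramos v(t) = 18·t^5 - 25·t^4 - 16·t^3 - 6·t^2 - 8·t - 3. De la ecuación de la velocidad v(t) = 18·t^5 - 25·t^4 - 16·t^3 - 6·t^2 - 8·t - 3, sustituimos t = 3 para obtener v = 1836.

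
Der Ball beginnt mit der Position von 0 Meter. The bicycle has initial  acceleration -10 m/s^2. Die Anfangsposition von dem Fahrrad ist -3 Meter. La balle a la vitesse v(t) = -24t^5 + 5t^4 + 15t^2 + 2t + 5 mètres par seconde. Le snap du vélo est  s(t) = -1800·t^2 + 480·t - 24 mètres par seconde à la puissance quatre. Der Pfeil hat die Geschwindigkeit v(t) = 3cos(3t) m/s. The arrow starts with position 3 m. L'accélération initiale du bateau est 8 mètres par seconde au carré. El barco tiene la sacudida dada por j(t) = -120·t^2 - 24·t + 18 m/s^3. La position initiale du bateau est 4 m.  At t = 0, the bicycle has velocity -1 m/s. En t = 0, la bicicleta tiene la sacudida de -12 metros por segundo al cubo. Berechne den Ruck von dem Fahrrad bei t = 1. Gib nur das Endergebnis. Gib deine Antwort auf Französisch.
La réponse est -396.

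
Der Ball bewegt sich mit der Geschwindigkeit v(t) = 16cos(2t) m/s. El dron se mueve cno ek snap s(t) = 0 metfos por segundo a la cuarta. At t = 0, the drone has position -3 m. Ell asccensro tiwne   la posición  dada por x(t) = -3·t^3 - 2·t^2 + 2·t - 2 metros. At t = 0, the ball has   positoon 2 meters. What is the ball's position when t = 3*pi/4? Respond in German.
Wir müssen die Stammfunktion unserer Gleichung für die Geschwindigkeit v(t) = 16·cos(2·t) 1-mal finden. Die Stammfunktion von der Geschwindigkeit, mit x(0) = 2, ergibt die Position: x(t) = 8·sin(2·t) + 2. Wir haben die Position x(t) = 8·sin(2·t) + 2. Durch Einsetzen von t = 3*pi/4: x(3*pi/4) = -6.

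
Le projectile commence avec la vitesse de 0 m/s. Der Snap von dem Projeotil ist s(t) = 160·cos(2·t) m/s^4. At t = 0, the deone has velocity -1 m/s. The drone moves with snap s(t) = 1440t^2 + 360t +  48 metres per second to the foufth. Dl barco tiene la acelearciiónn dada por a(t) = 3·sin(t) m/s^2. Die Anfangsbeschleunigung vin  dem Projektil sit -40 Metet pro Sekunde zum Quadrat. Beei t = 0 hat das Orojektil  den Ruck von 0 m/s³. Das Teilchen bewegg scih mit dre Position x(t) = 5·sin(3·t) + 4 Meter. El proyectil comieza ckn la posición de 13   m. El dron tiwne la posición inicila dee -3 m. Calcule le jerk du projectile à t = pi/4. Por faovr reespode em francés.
Nous devons intégrer notre équation du snap s(t) = 160·cos(2·t) 1 fois. En intégrant le snap et en utilisant la condition initiale j(0) = 0, nous obtenons j(t) = 80·sin(2·t). De l'équation du jerk j(t) = 80·sin(2·t), nous substituons t = pi/4 pour obtenir j = 80.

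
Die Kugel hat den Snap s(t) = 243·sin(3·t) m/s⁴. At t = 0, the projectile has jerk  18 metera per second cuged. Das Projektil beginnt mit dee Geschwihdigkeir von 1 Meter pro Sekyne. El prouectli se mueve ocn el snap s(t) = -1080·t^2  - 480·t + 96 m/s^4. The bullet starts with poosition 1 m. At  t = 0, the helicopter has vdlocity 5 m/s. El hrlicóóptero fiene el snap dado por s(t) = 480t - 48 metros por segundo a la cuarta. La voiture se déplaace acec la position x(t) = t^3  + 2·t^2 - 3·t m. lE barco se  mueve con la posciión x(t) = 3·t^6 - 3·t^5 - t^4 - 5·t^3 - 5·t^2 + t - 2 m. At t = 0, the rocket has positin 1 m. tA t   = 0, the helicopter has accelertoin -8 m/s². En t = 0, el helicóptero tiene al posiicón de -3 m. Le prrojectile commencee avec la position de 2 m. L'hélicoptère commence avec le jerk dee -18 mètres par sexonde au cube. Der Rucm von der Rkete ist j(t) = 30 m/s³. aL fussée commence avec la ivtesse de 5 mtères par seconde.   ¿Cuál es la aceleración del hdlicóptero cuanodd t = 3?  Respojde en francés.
Nous devons intégrer notre équation du snap s(t) = 480·t - 48 2 fois. L'intégrale du snap, avec j(0) = -18, donne le jerk: j(t) = 240·t^2 - 48·t - 18. La primitive du jerk est l'accélération. En utilisant a(0) = -8, nous obtenons a(t) = 80·t^3 - 24·t^2 - 18·t - 8. En utilisant a(t) = 80·t^3 - 24·t^2 - 18·t - 8 et en substituant t = 3, nous trouvons a = 1882.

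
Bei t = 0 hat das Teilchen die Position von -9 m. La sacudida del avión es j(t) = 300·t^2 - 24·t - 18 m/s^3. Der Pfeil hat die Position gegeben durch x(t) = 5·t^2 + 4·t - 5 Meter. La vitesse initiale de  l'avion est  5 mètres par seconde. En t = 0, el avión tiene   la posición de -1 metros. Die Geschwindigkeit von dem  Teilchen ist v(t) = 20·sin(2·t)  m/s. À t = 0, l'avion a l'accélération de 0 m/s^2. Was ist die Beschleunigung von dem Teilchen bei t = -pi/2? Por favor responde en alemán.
Um dies zu lösen, müssen wir 1 Ableitung unserer Gleichung für die Geschwindigkeit v(t) = 20·sin(2·t) nehmen. Mit d/dt von v(t) finden wir a(t) = 40·cos(2·t). Wir haben die Beschleunigung a(t) = 40·cos(2·t). Durch Einsetzen von t = -pi/2: a(-pi/2) = -40.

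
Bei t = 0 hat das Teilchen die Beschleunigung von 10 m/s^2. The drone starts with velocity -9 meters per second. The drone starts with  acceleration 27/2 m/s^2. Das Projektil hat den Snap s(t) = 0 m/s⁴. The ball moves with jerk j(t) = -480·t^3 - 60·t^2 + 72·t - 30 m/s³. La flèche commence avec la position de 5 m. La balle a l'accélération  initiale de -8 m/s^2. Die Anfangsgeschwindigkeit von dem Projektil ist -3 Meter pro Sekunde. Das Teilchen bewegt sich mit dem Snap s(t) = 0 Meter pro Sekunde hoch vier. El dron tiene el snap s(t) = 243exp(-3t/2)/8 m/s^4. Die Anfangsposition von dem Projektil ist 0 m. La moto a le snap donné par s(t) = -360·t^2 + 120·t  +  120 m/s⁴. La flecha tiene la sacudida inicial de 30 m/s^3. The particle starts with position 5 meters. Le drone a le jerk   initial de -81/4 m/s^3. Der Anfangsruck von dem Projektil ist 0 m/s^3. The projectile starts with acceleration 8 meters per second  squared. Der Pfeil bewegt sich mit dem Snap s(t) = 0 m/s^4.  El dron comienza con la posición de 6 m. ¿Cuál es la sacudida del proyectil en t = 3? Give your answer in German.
Wir müssen unsere Gleichung für den Snap s(t) = 0 1-mal integrieren. Mit ∫s(t)dt und Anwendung von j(0) = 0, finden wir j(t) = 0. Mit j(t) = 0 und Einsetzen von t = 3, finden wir j = 0.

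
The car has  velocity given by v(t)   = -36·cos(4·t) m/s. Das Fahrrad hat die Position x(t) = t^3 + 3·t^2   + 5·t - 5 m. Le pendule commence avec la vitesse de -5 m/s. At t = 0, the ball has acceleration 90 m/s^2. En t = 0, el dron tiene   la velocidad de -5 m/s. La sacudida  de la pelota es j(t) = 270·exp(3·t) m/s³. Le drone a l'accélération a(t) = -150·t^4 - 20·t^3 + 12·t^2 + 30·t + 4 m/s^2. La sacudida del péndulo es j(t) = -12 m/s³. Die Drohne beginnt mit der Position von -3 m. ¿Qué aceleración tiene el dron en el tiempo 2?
Tenemos la aceleración a(t) = -150·t^4 - 20·t^3 + 12·t^2 + 30·t + 4. Sustituyendo t = 2: a(2) = -2448.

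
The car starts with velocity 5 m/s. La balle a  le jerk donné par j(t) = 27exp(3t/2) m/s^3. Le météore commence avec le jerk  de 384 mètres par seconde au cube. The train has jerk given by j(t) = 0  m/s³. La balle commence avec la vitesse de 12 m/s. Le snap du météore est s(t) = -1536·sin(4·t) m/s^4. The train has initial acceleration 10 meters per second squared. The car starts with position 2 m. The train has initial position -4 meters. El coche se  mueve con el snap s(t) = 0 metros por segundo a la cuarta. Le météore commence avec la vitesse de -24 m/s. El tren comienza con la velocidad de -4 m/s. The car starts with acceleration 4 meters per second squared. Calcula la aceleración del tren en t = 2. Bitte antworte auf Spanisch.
Para resolver esto, necesitamos tomar 1 integral de nuestra ecuación de la sacudida j(t) = 0. Integrando la sacudida y usando la condición inicial a(0) = 10, obtenemos a(t) = 10. Usando a(t) = 10 y sustituyendo t = 2, encontramos a = 10.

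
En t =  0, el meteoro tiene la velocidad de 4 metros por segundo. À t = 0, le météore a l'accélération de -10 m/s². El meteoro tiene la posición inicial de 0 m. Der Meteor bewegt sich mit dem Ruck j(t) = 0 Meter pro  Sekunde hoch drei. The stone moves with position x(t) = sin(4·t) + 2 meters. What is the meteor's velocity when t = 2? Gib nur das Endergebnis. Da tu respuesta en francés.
v(2) = -16.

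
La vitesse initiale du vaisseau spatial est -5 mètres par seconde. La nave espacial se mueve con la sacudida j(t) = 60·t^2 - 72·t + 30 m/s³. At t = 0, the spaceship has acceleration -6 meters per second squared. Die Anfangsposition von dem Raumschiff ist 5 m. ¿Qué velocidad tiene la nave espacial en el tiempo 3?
Partiendo de la sacudida j(t) = 60·t^2 - 72·t + 30, tomamos 2 antiderivadas. La antiderivada de la sacudida es la aceleración. Usando a(0) = -6, obtenemos a(t) = 20·t^3 - 36·t^2 + 30·t - 6. Integrando la aceleración y usando la condición inicial v(0) = -5, obtenemos v(t) = 5·t^4 - 12·t^3 + 15·t^2 - 6·t - 5. De la ecuación de la velocidad v(t) = 5·t^4 - 12·t^3 + 15·t^2 - 6·t - 5, sustituimos t = 3 para obtener v = 193.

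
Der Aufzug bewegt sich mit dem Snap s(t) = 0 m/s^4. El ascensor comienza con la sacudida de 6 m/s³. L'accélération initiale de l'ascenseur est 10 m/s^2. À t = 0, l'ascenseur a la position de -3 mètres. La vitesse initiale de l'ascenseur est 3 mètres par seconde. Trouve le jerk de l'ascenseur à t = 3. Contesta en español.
Debemos encontrar la integral de nuestra ecuación del snap s(t) = 0 1 vez. Tomando ∫s(t)dt y aplicando j(0) = 6, encontramos j(t) = 6. Usando j(t) = 6 y sustituyendo t = 3, encontramos j = 6.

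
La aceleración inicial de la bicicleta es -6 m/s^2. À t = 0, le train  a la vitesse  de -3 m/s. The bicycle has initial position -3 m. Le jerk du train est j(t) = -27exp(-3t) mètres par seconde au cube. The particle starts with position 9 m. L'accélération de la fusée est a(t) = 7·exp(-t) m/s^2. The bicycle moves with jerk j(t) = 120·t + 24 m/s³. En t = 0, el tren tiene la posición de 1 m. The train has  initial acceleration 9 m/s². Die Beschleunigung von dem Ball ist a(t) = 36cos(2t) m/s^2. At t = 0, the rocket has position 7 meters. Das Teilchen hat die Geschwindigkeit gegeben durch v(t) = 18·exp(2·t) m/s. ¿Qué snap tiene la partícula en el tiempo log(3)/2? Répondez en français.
Nous devons dériver notre équation de la vitesse v(t) = 18·exp(2·t) 3 fois. En prenant d/dt de v(t), nous trouvons a(t) = 36·exp(2·t). En dérivant l'accélération, nous obtenons le jerk: j(t) = 72·exp(2·t). En prenant d/dt de j(t), nous trouvons s(t) = 144·exp(2·t). En utilisant s(t) = 144·exp(2·t) et en substituant t = log(3)/2, nous trouvons s = 432.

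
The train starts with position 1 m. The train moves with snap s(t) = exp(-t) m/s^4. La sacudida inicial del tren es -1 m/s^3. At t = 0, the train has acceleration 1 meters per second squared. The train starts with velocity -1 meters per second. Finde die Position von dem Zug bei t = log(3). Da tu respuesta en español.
Debemos encontrar la integral de nuestra ecuación del snap s(t) = exp(-t) 4 veces. La antiderivada del snap, con j(0) = -1, da la sacudida: j(t) = -exp(-t). Integrando la sacudida y usando la condición inicial a(0) = 1, obtenemos a(t) = exp(-t). Integrando la aceleración y usando la condición inicial v(0) = -1, obtenemos v(t) = -exp(-t). Integrando la velocidad y usando la condición inicial x(0) = 1, obtenemos x(t) = exp(-t). Tenemos la posición x(t) = exp(-t). Sustituyendo t = log(3): x(log(3)) = 1/3.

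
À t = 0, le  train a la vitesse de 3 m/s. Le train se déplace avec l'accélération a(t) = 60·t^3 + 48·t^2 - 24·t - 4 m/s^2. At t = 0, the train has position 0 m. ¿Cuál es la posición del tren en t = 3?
Partiendo de la aceleración a(t) = 60·t^3 + 48·t^2 - 24·t - 4, tomamos 2 integrales. Tomando ∫a(t)dt y aplicando v(0) = 3, encontramos v(t) = 15·t^4 + 16·t^3 - 12·t^2 - 4·t + 3. Tomando ∫v(t)dt y aplicando x(0) = 0, encontramos x(t) = 3·t^5 + 4·t^4 - 4·t^3 - 2·t^2 + 3·t. Tenemos la posición x(t) = 3·t^5 + 4·t^4 - 4·t^3 - 2·t^2 + 3·t. Sustituyendo t = 3: x(3) = 936.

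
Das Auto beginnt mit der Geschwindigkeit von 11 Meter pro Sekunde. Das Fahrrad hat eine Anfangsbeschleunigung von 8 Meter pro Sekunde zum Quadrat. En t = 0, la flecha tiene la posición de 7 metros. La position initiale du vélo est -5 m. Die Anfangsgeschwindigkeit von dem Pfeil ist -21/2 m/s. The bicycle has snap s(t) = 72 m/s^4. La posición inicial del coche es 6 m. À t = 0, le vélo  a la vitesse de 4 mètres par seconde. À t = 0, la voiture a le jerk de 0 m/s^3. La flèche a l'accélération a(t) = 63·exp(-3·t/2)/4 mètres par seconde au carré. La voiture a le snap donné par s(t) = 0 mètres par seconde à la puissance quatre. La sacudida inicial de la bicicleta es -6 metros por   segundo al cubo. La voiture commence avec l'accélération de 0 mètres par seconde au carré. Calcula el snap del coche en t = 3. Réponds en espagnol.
Tenemos el snap s(t) = 0. Sustituyendo t = 3: s(3) = 0.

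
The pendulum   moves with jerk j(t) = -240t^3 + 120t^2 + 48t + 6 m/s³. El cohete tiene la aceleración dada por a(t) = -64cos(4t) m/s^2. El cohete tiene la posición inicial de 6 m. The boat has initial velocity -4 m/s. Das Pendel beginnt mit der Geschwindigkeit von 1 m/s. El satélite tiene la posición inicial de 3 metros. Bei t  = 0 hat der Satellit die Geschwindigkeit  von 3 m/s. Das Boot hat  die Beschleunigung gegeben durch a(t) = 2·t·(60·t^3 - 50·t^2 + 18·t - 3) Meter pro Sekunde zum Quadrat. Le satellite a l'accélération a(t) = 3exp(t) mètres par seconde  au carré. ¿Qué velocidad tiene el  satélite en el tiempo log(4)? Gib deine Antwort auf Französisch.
En partant de l'accélération a(t) = 3·exp(t), nous prenons 1 primitive. La primitive de l'accélération, avec v(0) = 3, donne la vitesse: v(t) = 3·exp(t). De l'équation de la vitesse v(t) = 3·exp(t), nous substituons t = log(4) pour obtenir v = 12.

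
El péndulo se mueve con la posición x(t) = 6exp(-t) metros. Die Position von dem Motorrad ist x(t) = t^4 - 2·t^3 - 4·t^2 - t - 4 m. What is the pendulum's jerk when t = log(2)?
Starting from position x(t) = 6·exp(-t), we take 3 derivatives. Differentiating position, we get velocity: v(t) = -6·exp(-t). Taking d/dt of v(t), we find a(t) = 6·exp(-t). Differentiating acceleration, we get jerk: j(t) = -6·exp(-t). Using j(t) = -6·exp(-t) and substituting t = log(2), we find j = -3.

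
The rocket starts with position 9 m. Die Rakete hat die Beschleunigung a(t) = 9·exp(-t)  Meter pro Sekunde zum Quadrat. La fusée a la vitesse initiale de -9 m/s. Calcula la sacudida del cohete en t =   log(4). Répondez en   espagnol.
Partiendo de la aceleración a(t) = 9·exp(-t), tomamos 1 derivada. La derivada de la aceleración da la sacudida: j(t) = -9·exp(-t). De la ecuación de la sacudida j(t) = -9·exp(-t), sustituimos t = log(4) para obtener j = -9/4.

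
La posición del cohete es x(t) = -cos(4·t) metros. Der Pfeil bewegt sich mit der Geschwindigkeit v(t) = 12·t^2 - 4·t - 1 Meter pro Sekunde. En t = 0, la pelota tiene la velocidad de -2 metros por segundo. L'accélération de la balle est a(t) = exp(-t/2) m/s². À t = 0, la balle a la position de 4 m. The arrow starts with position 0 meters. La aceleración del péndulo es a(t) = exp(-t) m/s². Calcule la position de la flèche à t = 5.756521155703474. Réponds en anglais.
To solve this, we need to take 1 integral of our velocity equation v(t) = 12·t^2 - 4·t - 1. Integrating velocity and using the initial condition x(0) = 0, we get x(t) = 4·t^3 - 2·t^2 - t. Using x(t) = 4·t^3 - 2·t^2 - t and substituting t = 5.756521155703474, we find x = 690.996111104335.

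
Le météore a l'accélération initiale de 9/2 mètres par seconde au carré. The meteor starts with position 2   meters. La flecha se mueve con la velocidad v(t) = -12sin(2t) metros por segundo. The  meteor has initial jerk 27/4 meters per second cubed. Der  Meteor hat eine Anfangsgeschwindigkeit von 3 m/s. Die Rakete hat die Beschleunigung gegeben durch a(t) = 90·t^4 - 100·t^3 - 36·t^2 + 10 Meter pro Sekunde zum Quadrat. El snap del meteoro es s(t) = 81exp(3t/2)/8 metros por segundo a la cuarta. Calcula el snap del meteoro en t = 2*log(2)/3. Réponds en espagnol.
Usando s(t) = 81·exp(3·t/2)/8 y sustituyendo t = 2*log(2)/3, encontramos s = 81/4.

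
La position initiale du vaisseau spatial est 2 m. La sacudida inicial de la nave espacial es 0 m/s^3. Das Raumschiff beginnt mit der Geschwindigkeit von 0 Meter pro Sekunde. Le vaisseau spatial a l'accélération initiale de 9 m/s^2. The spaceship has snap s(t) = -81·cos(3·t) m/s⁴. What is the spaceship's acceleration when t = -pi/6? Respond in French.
Nous devons trouver l'intégrale de notre équation du snap s(t) = -81·cos(3·t) 2 fois. En intégrant le snap et en utilisant la condition initiale j(0) = 0, nous obtenons j(t) = -27·sin(3·t). En intégrant le jerk et en utilisant la condition initiale a(0) = 9, nous obtenons a(t) = 9·cos(3·t). En utilisant a(t) = 9·cos(3·t) et en substituant t = -pi/6, nous trouvons a = 0.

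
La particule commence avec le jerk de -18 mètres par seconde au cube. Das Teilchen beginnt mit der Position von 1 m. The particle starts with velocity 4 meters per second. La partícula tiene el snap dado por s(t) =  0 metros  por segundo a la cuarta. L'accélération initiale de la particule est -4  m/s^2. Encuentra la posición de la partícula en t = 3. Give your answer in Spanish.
Para resolver esto, necesitamos tomar 4 integrales de nuestra ecuación del snap s(t) = 0. La antiderivada del snap, con j(0) = -18, da la sacudida: j(t) = -18. Tomando ∫j(t)dt y aplicando a(0) = -4, encontramos a(t) = -18·t - 4. Integrando la aceleración y usando la condición inicial v(0) = 4, obtenemos v(t) = -9·t^2 - 4·t + 4. La integral de la velocidad es la posición. Usando x(0) = 1, obtenemos x(t) = -3·t^3 - 2·t^2 + 4·t + 1. Usando x(t) = -3·t^3 - 2·t^2 + 4·t + 1 y sustituyendo t = 3, encontramos x = -86.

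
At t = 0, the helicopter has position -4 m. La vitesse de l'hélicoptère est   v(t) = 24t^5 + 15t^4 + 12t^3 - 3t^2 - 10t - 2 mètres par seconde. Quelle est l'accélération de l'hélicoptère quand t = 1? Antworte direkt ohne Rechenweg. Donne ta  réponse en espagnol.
a(1) = 200.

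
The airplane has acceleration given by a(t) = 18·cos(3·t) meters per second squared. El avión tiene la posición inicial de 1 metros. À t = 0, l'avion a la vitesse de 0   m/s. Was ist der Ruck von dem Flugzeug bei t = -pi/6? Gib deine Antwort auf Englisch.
We must differentiate our acceleration equation a(t) = 18·cos(3·t) 1 time. The derivative of acceleration gives jerk: j(t) = -54·sin(3·t). Using j(t) = -54·sin(3·t) and substituting t = -pi/6, we find j = 54.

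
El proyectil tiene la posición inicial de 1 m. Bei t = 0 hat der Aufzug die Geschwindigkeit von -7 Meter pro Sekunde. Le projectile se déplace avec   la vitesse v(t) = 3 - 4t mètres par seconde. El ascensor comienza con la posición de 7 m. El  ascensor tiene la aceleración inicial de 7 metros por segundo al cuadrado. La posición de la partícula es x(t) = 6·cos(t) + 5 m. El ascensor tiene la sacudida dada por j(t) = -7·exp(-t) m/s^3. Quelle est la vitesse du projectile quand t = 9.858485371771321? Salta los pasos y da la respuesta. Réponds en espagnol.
La velocidad en t = 9.858485371771321 es v = -36.4339414870853.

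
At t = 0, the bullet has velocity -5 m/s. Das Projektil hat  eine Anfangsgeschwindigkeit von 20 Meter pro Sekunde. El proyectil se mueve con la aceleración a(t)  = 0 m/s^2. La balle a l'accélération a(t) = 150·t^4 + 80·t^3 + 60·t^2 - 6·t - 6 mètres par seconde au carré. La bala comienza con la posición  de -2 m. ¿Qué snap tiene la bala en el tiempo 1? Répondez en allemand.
Wir müssen unsere Gleichung für die Beschleunigung a(t) = 150·t^4 + 80·t^3 + 60·t^2 - 6·t - 6 2-mal ableiten. Die Ableitung von der Beschleunigung ergibt den Ruck: j(t) = 600·t^3 + 240·t^2 + 120·t - 6. Durch Ableiten von dem Ruck erhalten wir den Snap: s(t) = 1800·t^2 + 480·t + 120. Aus der Gleichung für den Snap s(t) = 1800·t^2 + 480·t + 120, setzen wir t = 1 ein und erhalten s = 2400.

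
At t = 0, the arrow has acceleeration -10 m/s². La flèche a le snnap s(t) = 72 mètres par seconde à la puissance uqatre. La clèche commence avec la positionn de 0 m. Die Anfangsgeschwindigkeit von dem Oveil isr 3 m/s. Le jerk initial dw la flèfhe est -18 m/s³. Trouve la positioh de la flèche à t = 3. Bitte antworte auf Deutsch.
Wir müssen unsere Gleichung für den Snap s(t) = 72 4-mal integrieren. Die Stammfunktion von dem Snap, mit j(0) = -18, ergibt den Ruck: j(t) = 72·t - 18. Mit ∫j(t)dt und Anwendung von a(0) = -10, finden wir a(t) = 36·t^2 - 18·t - 10. Durch Integration von der Beschleunigung und Verwendung der Anfangsbedingung v(0) = 3, erhalten wir v(t) = 12·t^3 - 9·t^2 - 10·t + 3. Das Integral von der Geschwindigkeit ist die Position. Mit x(0) = 0 erhalten wir x(t) = 3·t^4 - 3·t^3 - 5·t^2 + 3·t. Aus der Gleichung für die Position x(t) = 3·t^4 - 3·t^3 - 5·t^2 + 3·t, setzen wir t = 3 ein und erhalten x = 126.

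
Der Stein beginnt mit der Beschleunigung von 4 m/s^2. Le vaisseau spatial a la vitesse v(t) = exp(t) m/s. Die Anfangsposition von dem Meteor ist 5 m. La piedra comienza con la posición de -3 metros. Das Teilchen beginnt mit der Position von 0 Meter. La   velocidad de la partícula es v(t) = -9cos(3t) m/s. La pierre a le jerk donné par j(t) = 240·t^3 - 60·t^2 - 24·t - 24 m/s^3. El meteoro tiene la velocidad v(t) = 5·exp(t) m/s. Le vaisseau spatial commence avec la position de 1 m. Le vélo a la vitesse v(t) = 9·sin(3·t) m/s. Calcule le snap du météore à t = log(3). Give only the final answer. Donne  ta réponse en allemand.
Die Antwort ist 15.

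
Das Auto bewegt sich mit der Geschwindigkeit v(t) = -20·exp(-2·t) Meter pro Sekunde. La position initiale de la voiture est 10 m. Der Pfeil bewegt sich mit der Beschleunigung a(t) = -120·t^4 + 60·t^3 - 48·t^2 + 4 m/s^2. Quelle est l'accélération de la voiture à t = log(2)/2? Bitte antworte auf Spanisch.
Para resolver esto, necesitamos tomar 1 derivada de nuestra ecuación de la velocidad v(t) = -20·exp(-2·t). La derivada de la velocidad da la aceleración: a(t) = 40·exp(-2·t). Tenemos la aceleración a(t) = 40·exp(-2·t). Sustituyendo t = log(2)/2: a(log(2)/2) = 20.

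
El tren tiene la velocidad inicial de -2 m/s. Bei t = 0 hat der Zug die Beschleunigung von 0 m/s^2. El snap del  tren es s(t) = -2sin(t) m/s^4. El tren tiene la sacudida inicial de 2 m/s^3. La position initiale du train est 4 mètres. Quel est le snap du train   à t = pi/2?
En utilisant s(t) = -2·sin(t) et en substituant t = pi/2, nous trouvons s = -2.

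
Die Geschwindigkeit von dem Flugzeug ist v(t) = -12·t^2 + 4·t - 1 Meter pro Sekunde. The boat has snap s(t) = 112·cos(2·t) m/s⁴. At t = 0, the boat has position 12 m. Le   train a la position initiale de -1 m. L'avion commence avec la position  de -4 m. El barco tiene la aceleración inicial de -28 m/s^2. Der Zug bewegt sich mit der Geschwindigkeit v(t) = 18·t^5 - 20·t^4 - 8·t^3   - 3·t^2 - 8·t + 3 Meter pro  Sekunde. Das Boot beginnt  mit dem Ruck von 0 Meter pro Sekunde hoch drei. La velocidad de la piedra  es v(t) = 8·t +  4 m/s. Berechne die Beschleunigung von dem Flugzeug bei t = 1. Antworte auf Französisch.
Nous devons dériver notre équation de la vitesse v(t) = -12·t^2 + 4·t - 1 1 fois. En prenant d/dt de v(t), nous trouvons a(t) = 4 - 24·t. Nous avons l'accélération a(t) = 4 - 24·t. En substituant t = 1: a(1) = -20.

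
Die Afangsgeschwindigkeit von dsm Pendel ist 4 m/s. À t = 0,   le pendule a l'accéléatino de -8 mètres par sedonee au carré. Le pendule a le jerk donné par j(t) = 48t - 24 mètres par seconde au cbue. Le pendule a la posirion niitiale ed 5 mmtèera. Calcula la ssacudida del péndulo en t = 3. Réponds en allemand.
Mit j(t) = 48·t - 24 und Einsetzen von t = 3, finden wir j = 120.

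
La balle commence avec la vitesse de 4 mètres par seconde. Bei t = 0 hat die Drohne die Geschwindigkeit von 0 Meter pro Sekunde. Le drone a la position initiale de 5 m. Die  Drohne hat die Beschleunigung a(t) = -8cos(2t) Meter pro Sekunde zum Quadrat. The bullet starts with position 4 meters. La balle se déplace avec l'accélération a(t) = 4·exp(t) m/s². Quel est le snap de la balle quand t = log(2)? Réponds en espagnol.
Para resolver esto, necesitamos tomar 2 derivadas de nuestra ecuación de la aceleración a(t) = 4·exp(t). Derivando la aceleración, obtenemos la sacudida: j(t) = 4·exp(t). Tomando d/dt de j(t), encontramos s(t) = 4·exp(t). De la ecuación del snap s(t) = 4·exp(t), sustituimos t = log(2) para obtener s = 8.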